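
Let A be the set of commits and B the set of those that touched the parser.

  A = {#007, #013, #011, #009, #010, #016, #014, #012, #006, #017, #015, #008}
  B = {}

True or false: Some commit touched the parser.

False

'Some commit touched the parser' holds iff A ∩ B ≠ ∅ (|A ∩ B| ≥ 1).
A (the restrictor) = {#007, #013, #011, #009, #010, #016, #014, #012, #006, #017, #015, #008}, |A| = 12.
A ∩ B = {}, so |A ∩ B| = 0.
So the statement is false.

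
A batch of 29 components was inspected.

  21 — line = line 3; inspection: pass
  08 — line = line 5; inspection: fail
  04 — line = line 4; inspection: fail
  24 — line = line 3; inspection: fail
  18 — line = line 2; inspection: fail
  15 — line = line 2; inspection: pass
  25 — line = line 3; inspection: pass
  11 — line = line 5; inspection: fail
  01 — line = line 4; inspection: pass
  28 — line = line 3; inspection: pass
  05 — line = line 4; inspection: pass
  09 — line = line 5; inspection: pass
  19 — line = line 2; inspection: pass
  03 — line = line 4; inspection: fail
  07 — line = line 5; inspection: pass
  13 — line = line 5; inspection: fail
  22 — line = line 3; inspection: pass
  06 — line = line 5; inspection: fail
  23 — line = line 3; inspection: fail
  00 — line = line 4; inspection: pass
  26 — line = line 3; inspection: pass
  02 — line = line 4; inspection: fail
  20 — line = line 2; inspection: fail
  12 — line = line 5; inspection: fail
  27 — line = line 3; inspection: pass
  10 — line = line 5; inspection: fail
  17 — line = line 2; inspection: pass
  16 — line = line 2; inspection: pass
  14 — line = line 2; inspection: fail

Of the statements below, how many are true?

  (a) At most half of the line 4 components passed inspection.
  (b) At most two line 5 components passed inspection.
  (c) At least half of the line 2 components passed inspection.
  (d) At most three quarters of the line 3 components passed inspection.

(a) line 4: |A| = 6, |A ∩ B| = 3; needs |A ∩ B| ≤ |A ∖ B| — true.
(b) line 5: |A| = 8, |A ∩ B| = 2; needs |A ∩ B| ≤ 2 — true.
(c) line 2: |A| = 7, |A ∩ B| = 4; needs |A ∩ B| ≥ |A ∖ B| — true.
(d) line 3: |A| = 8, |A ∩ B| = 6; needs |A ∩ B| / |A| ≤ 3/4 — true.

4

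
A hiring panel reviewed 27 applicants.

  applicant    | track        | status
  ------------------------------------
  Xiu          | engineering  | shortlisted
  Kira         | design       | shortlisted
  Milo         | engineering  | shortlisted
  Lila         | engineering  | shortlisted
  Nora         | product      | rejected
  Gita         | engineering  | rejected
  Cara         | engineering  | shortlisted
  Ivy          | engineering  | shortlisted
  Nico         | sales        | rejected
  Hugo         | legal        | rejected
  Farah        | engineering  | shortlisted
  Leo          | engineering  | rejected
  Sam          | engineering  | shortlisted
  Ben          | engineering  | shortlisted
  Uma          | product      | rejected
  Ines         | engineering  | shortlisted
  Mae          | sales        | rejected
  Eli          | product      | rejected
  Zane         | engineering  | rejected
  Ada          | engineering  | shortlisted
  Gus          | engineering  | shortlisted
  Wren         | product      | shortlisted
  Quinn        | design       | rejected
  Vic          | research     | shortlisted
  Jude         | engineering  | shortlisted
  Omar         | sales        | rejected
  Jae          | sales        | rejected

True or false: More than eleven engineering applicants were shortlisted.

The determiner here denotes the relation: |A ∩ B| > 11.
|A| = 15, |A ∩ B| = 12, |A ∖ B| = 3.
|A ∩ B| = 12, so the statement is true.

True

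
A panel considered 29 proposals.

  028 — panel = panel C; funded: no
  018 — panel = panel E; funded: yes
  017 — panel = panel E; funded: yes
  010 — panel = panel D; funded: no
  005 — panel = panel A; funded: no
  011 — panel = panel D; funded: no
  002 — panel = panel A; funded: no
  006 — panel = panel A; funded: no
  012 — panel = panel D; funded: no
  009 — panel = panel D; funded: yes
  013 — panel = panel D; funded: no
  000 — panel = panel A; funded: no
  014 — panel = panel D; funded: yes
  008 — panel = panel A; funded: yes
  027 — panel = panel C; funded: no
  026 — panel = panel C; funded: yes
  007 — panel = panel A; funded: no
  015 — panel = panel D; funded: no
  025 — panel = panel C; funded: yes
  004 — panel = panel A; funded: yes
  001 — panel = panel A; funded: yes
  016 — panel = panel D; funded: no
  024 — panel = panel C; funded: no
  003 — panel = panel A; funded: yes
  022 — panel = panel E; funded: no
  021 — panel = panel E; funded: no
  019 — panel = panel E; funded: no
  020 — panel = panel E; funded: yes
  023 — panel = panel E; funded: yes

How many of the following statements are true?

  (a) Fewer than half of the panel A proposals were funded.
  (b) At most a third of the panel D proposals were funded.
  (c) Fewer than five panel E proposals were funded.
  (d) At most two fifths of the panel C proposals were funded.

(a) panel A: |A| = 9, |A ∩ B| = 4; needs |A ∩ B| < |A ∖ B| — true.
(b) panel D: |A| = 8, |A ∩ B| = 2; needs |A ∩ B| / |A| ≤ 1/3 — true.
(c) panel E: |A| = 7, |A ∩ B| = 4; needs |A ∩ B| < 5 — true.
(d) panel C: |A| = 5, |A ∩ B| = 2; needs |A ∩ B| / |A| ≤ 2/5 — true.

4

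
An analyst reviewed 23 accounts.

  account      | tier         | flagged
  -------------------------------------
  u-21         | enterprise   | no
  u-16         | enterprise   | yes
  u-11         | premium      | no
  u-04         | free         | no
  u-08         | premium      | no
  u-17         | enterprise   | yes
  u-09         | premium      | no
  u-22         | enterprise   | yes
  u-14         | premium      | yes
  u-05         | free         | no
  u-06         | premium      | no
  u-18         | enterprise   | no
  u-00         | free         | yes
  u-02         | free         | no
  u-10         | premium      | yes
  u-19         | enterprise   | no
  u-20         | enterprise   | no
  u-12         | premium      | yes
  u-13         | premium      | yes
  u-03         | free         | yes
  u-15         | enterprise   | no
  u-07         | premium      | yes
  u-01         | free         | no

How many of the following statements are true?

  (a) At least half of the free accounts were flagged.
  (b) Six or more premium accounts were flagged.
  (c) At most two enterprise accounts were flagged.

(a) free: |A| = 6, |A ∩ B| = 2; needs |A ∩ B| ≥ |A ∖ B| — false.
(b) premium: |A| = 9, |A ∩ B| = 5; needs |A ∩ B| ≥ 6 — false.
(c) enterprise: |A| = 8, |A ∩ B| = 3; needs |A ∩ B| ≤ 2 — false.

0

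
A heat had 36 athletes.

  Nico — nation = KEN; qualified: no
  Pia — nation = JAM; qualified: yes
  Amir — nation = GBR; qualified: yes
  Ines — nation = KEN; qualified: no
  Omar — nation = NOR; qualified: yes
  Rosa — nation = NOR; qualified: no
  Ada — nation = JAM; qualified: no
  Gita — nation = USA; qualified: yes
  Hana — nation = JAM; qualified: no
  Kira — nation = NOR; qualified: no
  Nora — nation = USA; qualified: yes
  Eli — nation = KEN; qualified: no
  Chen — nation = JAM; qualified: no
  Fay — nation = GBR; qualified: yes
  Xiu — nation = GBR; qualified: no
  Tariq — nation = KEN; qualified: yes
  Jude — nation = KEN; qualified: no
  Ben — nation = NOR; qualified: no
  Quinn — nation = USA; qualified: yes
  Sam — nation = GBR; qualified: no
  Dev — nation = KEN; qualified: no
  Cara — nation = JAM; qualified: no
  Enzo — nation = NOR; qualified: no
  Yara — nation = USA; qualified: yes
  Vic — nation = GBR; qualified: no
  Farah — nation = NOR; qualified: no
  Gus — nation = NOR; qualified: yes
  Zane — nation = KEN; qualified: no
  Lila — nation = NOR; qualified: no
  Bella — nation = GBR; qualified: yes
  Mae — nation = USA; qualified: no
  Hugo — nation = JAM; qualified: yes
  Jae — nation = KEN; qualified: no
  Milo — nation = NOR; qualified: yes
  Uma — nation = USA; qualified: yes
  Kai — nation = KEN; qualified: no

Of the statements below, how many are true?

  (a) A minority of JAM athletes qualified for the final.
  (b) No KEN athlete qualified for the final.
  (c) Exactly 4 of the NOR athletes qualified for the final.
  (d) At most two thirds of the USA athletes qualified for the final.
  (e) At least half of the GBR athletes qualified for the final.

(a) JAM: |A| = 6, |A ∩ B| = 2; needs |A ∩ B| < |A ∖ B| — true.
(b) KEN: |A| = 9, |A ∩ B| = 1; needs A ∩ B = ∅ (|A ∩ B| = 0) — false.
(c) NOR: |A| = 9, |A ∩ B| = 3; needs |A ∩ B| = 4 — false.
(d) USA: |A| = 6, |A ∩ B| = 5; needs |A ∩ B| / |A| ≤ 2/3 — false.
(e) GBR: |A| = 6, |A ∩ B| = 3; needs |A ∩ B| ≥ |A ∖ B| — true.

2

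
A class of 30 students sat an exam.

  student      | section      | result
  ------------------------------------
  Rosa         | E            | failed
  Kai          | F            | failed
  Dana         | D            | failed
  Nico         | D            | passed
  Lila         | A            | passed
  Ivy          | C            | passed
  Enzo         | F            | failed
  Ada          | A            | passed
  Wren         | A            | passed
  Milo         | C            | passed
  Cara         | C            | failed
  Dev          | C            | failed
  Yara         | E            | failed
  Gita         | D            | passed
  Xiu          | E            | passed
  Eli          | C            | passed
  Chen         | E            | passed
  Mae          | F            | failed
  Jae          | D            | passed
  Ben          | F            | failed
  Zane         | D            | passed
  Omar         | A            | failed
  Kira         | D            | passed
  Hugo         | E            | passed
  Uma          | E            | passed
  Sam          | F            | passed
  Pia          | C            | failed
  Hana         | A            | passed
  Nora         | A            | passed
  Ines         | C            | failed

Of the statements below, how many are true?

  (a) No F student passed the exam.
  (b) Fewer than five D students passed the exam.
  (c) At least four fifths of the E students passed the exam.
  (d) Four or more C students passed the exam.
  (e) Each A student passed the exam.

0

(a) F: |A| = 5, |A ∩ B| = 1; needs A ∩ B = ∅ (|A ∩ B| = 0) — false.
(b) D: |A| = 6, |A ∩ B| = 5; needs |A ∩ B| < 5 — false.
(c) E: |A| = 6, |A ∩ B| = 4; needs |A ∩ B| / |A| ≥ 4/5 — false.
(d) C: |A| = 7, |A ∩ B| = 3; needs |A ∩ B| ≥ 4 — false.
(e) A: |A| = 6, |A ∩ B| = 5; needs A ⊆ B, i.e. every element of A is in B (|A ∖ B| = 0) — false.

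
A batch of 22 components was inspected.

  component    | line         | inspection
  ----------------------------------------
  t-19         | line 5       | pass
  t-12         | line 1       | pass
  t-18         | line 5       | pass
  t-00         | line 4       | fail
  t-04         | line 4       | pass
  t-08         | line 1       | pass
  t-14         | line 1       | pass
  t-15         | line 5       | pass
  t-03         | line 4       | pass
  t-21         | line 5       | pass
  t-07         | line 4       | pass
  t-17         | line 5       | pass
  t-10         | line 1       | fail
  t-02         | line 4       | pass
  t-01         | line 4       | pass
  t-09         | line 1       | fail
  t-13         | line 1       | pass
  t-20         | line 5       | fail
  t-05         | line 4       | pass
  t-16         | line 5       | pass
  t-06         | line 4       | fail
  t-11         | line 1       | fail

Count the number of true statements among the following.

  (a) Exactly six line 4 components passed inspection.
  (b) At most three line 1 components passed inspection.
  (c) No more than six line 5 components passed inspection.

(a) line 4: |A| = 8, |A ∩ B| = 6; needs |A ∩ B| = 6 — true.
(b) line 1: |A| = 7, |A ∩ B| = 4; needs |A ∩ B| ≤ 3 — false.
(c) line 5: |A| = 7, |A ∩ B| = 6; needs |A ∩ B| ≤ 6 — true.

2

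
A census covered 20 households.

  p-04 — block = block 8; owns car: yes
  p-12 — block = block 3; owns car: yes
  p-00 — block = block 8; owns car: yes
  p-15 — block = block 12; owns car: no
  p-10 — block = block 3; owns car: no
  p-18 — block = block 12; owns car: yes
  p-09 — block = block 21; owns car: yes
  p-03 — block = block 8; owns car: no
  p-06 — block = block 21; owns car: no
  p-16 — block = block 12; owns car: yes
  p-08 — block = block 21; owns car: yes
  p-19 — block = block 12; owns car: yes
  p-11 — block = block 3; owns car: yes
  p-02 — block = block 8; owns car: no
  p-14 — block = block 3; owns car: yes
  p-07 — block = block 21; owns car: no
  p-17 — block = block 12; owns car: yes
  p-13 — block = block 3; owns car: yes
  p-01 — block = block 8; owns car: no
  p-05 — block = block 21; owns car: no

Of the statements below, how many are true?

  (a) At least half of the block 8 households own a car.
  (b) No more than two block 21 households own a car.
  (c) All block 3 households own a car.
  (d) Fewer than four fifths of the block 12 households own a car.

1

(a) block 8: |A| = 5, |A ∩ B| = 2; needs |A ∩ B| ≥ |A ∖ B| — false.
(b) block 21: |A| = 5, |A ∩ B| = 2; needs |A ∩ B| ≤ 2 — true.
(c) block 3: |A| = 5, |A ∩ B| = 4; needs A ⊆ B, i.e. every element of A is in B (|A ∖ B| = 0) — false.
(d) block 12: |A| = 5, |A ∩ B| = 4; needs |A ∩ B| / |A| < 4/5 — false.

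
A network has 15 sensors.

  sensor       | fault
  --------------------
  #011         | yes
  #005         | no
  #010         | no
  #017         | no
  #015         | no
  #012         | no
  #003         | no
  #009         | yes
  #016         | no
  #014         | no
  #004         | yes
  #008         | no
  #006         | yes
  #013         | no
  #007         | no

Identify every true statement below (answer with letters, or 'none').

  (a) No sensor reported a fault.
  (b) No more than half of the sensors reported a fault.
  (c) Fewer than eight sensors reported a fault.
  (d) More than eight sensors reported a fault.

(b), (c)

|A| = 15, |A ∩ B| = 4, |A ∖ B| = 11.
(a) A ∩ B = ∅ (|A ∩ B| = 0): fails.
(b) |A ∩ B| ≤ |A ∖ B|: holds.
(c) |A ∩ B| < 8: holds.
(d) |A ∩ B| > 8: fails.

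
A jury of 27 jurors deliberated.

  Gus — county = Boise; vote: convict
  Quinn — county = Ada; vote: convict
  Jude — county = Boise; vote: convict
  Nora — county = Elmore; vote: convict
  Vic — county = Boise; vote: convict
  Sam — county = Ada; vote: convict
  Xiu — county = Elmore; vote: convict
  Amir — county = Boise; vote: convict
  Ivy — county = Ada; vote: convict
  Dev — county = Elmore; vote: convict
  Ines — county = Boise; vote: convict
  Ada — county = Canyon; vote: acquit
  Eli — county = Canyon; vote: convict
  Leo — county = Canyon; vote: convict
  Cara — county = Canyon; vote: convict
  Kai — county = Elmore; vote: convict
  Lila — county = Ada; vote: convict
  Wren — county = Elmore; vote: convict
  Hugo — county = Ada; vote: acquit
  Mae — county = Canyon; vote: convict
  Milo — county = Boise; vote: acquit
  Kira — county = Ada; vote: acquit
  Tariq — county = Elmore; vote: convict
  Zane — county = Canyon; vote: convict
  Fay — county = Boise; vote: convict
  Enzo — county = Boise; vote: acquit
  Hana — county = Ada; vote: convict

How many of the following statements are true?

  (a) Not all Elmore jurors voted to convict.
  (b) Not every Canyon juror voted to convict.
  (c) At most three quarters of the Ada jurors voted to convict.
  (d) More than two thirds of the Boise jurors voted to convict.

(a) Elmore: |A| = 6, |A ∩ B| = 6; needs A ⊄ B (|A ∖ B| ≥ 1) — false.
(b) Canyon: |A| = 6, |A ∩ B| = 5; needs A ⊄ B (|A ∖ B| ≥ 1) — true.
(c) Ada: |A| = 7, |A ∩ B| = 5; needs |A ∩ B| / |A| ≤ 3/4 — true.
(d) Boise: |A| = 8, |A ∩ B| = 6; needs |A ∩ B| / |A| > 2/3 — true.

3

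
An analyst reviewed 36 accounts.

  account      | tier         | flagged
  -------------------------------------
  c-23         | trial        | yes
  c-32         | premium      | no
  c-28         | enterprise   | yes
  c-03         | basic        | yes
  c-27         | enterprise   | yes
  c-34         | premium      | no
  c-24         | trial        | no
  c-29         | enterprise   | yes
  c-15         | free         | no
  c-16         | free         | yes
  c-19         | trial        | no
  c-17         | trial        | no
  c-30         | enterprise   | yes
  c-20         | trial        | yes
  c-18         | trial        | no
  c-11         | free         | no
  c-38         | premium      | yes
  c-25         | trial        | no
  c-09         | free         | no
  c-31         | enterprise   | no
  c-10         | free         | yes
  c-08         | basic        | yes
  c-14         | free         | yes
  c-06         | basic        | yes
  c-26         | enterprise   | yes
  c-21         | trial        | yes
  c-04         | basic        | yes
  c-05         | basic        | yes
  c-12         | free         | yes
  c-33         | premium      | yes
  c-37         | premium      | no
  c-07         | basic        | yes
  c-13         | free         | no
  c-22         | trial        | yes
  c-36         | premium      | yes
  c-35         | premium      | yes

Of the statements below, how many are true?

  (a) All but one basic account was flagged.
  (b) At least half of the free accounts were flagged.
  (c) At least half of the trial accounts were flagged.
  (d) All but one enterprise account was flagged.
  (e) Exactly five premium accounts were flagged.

(a) basic: |A| = 6, |A ∩ B| = 6; needs |A ∖ B| = 1 — false.
(b) free: |A| = 8, |A ∩ B| = 4; needs |A ∩ B| ≥ |A ∖ B| — true.
(c) trial: |A| = 9, |A ∩ B| = 4; needs |A ∩ B| ≥ |A ∖ B| — false.
(d) enterprise: |A| = 6, |A ∩ B| = 5; needs |A ∖ B| = 1 — true.
(e) premium: |A| = 7, |A ∩ B| = 4; needs |A ∩ B| = 5 — false.

2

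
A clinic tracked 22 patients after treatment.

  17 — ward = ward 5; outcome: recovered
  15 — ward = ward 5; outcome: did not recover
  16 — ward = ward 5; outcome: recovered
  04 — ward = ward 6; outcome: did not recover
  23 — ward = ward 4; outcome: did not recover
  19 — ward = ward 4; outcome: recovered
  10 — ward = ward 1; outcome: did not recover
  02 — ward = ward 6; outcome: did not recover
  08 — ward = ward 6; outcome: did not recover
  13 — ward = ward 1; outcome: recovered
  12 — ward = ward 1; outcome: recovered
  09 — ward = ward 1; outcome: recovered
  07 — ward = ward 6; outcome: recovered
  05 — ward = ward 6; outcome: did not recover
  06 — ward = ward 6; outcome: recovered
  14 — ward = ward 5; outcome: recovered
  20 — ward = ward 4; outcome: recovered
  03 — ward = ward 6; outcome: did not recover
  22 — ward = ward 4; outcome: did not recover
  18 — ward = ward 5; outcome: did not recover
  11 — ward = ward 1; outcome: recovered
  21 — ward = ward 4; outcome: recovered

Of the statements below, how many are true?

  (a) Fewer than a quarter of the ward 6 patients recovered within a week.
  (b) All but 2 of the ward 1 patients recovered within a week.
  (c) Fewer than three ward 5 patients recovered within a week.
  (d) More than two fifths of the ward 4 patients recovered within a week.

(a) ward 6: |A| = 7, |A ∩ B| = 2; needs |A ∩ B| / |A| < 1/4 — false.
(b) ward 1: |A| = 5, |A ∩ B| = 4; needs |A ∖ B| = 2 — false.
(c) ward 5: |A| = 5, |A ∩ B| = 3; needs |A ∩ B| < 3 — false.
(d) ward 4: |A| = 5, |A ∩ B| = 3; needs |A ∩ B| / |A| > 2/5 — true.

1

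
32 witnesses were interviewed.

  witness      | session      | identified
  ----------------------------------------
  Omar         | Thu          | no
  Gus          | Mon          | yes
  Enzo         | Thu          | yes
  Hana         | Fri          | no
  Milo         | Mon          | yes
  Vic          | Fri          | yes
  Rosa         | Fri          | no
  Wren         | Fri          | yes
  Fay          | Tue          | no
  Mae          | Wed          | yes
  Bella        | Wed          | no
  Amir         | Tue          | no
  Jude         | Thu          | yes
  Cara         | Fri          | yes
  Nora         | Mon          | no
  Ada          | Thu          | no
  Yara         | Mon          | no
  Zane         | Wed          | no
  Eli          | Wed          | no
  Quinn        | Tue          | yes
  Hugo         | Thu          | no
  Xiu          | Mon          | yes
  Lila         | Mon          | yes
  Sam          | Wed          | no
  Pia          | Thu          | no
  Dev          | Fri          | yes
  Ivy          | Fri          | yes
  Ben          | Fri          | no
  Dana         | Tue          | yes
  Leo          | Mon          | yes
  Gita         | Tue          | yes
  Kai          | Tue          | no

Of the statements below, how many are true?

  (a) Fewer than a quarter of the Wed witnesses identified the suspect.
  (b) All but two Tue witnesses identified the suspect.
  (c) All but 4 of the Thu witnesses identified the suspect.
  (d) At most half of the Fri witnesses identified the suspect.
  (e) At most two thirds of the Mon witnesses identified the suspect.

2

(a) Wed: |A| = 5, |A ∩ B| = 1; needs |A ∩ B| / |A| < 1/4 — true.
(b) Tue: |A| = 6, |A ∩ B| = 3; needs |A ∖ B| = 2 — false.
(c) Thu: |A| = 6, |A ∩ B| = 2; needs |A ∖ B| = 4 — true.
(d) Fri: |A| = 8, |A ∩ B| = 5; needs |A ∩ B| ≤ |A ∖ B| — false.
(e) Mon: |A| = 7, |A ∩ B| = 5; needs |A ∩ B| / |A| ≤ 2/3 — false.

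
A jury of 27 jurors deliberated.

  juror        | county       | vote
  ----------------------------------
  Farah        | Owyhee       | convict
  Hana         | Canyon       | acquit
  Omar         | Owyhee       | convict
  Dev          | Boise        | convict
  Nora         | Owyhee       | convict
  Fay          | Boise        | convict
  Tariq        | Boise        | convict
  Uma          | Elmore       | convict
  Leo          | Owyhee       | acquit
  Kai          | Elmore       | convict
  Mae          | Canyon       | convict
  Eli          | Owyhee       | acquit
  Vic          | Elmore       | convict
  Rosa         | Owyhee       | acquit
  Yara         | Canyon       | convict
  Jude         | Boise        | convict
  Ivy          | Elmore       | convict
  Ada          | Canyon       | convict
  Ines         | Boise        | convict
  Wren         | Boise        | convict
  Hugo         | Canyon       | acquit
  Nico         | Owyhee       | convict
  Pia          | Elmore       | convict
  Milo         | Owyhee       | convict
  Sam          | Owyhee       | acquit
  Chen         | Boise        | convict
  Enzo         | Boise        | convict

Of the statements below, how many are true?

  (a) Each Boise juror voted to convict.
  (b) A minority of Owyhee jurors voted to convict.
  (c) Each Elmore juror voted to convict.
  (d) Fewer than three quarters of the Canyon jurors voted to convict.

3

(a) Boise: |A| = 8, |A ∩ B| = 8; needs A ⊆ B, i.e. every element of A is in B (|A ∖ B| = 0) — true.
(b) Owyhee: |A| = 9, |A ∩ B| = 5; needs |A ∩ B| < |A ∖ B| — false.
(c) Elmore: |A| = 5, |A ∩ B| = 5; needs A ⊆ B, i.e. every element of A is in B (|A ∖ B| = 0) — true.
(d) Canyon: |A| = 5, |A ∩ B| = 3; needs |A ∩ B| / |A| < 3/4 — true.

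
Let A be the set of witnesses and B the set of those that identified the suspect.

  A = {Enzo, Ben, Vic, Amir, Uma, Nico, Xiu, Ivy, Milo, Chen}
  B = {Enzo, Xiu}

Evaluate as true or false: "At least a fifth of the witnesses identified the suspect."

True

The determiner here denotes the relation: |A ∩ B| / |A| ≥ 1/5.
A (the restrictor) = {Enzo, Ben, Vic, Amir, Uma, Nico, Xiu, Ivy, Milo, Chen}, |A| = 10.
A ∩ B = {Enzo, Xiu}, so |A ∩ B| = 2.
A ∖ B = {Ben, Vic, Amir, Uma, Nico, Ivy, Milo, Chen}, so |A ∖ B| = 8.
|A ∩ B|/|A| = 2/10, so the statement is true.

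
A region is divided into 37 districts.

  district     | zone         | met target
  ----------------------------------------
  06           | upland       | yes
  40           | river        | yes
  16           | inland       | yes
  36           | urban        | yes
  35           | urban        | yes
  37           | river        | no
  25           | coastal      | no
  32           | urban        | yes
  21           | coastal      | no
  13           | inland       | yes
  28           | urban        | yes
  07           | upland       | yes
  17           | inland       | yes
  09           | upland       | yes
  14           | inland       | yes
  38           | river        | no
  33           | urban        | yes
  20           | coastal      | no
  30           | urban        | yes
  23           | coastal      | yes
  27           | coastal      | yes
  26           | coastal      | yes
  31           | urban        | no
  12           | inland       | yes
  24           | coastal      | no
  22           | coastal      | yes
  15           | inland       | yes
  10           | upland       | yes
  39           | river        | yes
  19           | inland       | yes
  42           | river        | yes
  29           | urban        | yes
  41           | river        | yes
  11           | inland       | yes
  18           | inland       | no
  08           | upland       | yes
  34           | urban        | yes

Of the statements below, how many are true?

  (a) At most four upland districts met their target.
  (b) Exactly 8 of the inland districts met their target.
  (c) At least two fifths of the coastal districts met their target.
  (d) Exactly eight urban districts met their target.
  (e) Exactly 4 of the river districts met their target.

4

(a) upland: |A| = 5, |A ∩ B| = 5; needs |A ∩ B| ≤ 4 — false.
(b) inland: |A| = 9, |A ∩ B| = 8; needs |A ∩ B| = 8 — true.
(c) coastal: |A| = 8, |A ∩ B| = 4; needs |A ∩ B| / |A| ≥ 2/5 — true.
(d) urban: |A| = 9, |A ∩ B| = 8; needs |A ∩ B| = 8 — true.
(e) river: |A| = 6, |A ∩ B| = 4; needs |A ∩ B| = 4 — true.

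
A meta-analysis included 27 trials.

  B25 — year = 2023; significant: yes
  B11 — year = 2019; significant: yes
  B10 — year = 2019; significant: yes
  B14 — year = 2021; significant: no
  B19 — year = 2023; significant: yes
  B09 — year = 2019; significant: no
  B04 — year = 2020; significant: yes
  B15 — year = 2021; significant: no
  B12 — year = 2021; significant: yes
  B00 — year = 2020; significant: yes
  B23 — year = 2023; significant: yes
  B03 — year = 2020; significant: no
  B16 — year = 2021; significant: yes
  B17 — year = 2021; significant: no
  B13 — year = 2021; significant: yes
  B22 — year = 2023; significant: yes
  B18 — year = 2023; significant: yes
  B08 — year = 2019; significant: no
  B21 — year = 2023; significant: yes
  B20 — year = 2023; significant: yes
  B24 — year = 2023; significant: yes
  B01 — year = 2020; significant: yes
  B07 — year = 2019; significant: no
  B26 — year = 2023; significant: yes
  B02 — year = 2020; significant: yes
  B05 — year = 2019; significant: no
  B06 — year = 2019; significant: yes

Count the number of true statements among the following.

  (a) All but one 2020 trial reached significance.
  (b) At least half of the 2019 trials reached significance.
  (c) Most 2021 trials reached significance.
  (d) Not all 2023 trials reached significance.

1

(a) 2020: |A| = 5, |A ∩ B| = 4; needs |A ∖ B| = 1 — true.
(b) 2019: |A| = 7, |A ∩ B| = 3; needs |A ∩ B| ≥ |A ∖ B| — false.
(c) 2021: |A| = 6, |A ∩ B| = 3; needs |A ∩ B| > |A ∖ B| — false.
(d) 2023: |A| = 9, |A ∩ B| = 9; needs A ⊄ B (|A ∖ B| ≥ 1) — false.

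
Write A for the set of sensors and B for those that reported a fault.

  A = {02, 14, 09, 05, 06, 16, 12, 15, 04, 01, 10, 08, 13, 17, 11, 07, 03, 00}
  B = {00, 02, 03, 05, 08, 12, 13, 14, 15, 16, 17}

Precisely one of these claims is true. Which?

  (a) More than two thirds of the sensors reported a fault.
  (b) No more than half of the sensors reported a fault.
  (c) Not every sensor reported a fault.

(c)

|A| = 18, |A ∩ B| = 11, |A ∖ B| = 7.
(a) requires |A ∩ B| / |A| > 2/3: false.
(b) requires |A ∩ B| ≤ |A ∖ B|: false.
(c) requires A ⊄ B (|A ∖ B| ≥ 1): true.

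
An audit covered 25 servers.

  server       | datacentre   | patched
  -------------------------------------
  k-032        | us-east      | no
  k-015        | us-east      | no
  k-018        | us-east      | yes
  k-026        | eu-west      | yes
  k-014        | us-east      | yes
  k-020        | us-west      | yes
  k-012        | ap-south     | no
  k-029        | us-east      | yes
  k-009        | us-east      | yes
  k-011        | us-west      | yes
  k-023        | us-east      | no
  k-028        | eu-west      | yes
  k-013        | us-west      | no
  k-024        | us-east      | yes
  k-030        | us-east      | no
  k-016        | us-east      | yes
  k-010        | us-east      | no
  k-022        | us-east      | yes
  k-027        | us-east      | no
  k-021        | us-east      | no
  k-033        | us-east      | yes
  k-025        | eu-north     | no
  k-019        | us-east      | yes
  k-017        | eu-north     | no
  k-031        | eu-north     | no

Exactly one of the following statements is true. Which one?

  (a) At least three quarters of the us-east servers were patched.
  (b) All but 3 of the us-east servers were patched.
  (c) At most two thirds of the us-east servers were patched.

|A| = 16, |A ∩ B| = 9, |A ∖ B| = 7.
(a) requires |A ∩ B| / |A| ≥ 3/4: false.
(b) requires |A ∖ B| = 3: false.
(c) requires |A ∩ B| / |A| ≤ 2/3: true.

(c)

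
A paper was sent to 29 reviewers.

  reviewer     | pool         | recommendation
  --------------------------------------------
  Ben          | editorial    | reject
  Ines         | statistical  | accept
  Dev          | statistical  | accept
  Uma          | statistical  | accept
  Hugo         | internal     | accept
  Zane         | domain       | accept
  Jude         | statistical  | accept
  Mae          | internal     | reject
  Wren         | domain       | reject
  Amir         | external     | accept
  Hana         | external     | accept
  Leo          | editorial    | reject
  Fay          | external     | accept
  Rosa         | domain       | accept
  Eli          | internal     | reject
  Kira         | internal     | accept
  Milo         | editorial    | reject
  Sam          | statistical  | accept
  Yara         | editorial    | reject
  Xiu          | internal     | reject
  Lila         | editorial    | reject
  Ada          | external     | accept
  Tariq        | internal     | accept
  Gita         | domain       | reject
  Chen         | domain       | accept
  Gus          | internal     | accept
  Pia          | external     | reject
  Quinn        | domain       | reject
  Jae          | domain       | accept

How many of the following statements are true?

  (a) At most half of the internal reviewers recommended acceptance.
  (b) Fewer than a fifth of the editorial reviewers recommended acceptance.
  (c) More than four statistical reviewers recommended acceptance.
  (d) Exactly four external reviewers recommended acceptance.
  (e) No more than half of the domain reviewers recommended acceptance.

3

(a) internal: |A| = 7, |A ∩ B| = 4; needs |A ∩ B| ≤ |A ∖ B| — false.
(b) editorial: |A| = 5, |A ∩ B| = 0; needs |A ∩ B| / |A| < 1/5 — true.
(c) statistical: |A| = 5, |A ∩ B| = 5; needs |A ∩ B| > 4 — true.
(d) external: |A| = 5, |A ∩ B| = 4; needs |A ∩ B| = 4 — true.
(e) domain: |A| = 7, |A ∩ B| = 4; needs |A ∩ B| ≤ |A ∖ B| — false.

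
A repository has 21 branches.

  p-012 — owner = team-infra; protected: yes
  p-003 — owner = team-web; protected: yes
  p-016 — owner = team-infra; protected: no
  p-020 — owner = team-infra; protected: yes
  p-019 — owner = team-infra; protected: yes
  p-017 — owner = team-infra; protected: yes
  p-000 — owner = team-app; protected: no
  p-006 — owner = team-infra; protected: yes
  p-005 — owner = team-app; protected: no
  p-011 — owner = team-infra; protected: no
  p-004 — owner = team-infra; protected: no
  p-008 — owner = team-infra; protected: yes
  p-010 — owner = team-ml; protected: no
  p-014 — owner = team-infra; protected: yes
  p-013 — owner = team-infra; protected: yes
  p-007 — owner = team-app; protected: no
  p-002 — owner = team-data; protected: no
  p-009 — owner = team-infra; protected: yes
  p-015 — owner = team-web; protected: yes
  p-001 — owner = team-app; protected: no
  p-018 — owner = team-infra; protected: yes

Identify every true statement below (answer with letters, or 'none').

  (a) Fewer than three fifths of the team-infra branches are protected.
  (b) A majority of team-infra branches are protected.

(b)

|A| = 13, |A ∩ B| = 10, |A ∖ B| = 3.
(a) |A ∩ B| / |A| < 3/5: fails.
(b) |A ∩ B| > |A ∖ B|: holds.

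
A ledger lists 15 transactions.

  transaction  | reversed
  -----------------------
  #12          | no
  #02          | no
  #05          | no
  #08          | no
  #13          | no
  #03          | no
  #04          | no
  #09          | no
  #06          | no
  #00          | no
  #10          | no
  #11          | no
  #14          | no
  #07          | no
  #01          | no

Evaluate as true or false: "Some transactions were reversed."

False

The determiner here denotes the relation: A ∩ B ≠ ∅ (|A ∩ B| ≥ 1).
|A| = 15, |A ∩ B| = 0, |A ∖ B| = 15.
So the statement is false.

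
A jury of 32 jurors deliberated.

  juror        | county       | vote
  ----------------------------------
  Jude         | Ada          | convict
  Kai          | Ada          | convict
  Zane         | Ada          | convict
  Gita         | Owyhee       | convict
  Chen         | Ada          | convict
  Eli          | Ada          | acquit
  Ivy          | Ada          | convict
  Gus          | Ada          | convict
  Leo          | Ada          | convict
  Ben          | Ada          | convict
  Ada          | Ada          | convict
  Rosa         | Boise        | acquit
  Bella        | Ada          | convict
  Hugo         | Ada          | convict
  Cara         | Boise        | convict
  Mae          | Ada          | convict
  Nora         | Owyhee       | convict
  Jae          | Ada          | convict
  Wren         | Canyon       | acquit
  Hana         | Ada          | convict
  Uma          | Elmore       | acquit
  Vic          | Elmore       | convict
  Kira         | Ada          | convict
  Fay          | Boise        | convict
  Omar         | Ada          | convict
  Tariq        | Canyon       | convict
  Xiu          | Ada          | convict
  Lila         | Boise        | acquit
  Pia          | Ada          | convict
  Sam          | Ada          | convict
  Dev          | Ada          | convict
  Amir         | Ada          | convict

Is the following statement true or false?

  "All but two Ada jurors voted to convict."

Truth condition: |A ∖ B| = 2.
|A| = 22, |A ∩ B| = 21, |A ∖ B| = 1.
|A ∖ B| = 1, so the statement is false.

False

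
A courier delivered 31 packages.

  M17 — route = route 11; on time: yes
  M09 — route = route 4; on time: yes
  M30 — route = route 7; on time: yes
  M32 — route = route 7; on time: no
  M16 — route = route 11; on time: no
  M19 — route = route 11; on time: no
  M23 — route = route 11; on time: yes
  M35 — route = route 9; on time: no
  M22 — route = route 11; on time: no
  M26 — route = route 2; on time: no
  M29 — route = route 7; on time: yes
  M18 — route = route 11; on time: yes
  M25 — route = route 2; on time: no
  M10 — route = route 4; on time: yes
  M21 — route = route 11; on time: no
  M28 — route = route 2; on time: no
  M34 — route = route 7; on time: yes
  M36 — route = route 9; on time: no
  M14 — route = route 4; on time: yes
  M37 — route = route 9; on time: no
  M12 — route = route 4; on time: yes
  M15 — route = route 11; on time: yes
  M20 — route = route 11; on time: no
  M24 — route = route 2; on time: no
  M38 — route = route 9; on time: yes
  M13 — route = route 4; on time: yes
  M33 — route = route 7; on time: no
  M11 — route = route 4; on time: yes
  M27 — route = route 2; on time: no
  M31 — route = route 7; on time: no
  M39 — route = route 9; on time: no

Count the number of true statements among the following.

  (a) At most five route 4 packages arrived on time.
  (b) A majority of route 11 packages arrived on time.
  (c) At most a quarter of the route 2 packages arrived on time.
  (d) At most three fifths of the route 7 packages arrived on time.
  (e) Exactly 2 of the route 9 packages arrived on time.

2

(a) route 4: |A| = 6, |A ∩ B| = 6; needs |A ∩ B| ≤ 5 — false.
(b) route 11: |A| = 9, |A ∩ B| = 4; needs |A ∩ B| > |A ∖ B| — false.
(c) route 2: |A| = 5, |A ∩ B| = 0; needs |A ∩ B| / |A| ≤ 1/4 — true.
(d) route 7: |A| = 6, |A ∩ B| = 3; needs |A ∩ B| / |A| ≤ 3/5 — true.
(e) route 9: |A| = 5, |A ∩ B| = 1; needs |A ∩ B| = 2 — false.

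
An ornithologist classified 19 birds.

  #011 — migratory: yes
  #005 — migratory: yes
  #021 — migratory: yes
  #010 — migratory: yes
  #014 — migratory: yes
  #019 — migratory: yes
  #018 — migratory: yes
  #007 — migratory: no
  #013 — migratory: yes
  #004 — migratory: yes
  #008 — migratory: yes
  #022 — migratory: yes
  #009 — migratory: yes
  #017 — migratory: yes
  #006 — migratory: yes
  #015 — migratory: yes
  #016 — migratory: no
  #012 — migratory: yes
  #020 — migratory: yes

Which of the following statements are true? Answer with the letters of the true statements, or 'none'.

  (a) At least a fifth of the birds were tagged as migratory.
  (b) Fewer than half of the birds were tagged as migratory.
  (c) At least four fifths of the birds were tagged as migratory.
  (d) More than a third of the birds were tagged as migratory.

|A| = 19, |A ∩ B| = 17, |A ∖ B| = 2.
(a) |A ∩ B| / |A| ≥ 1/5: holds.
(b) |A ∩ B| < |A ∖ B|: fails.
(c) |A ∩ B| / |A| ≥ 4/5: holds.
(d) |A ∩ B| / |A| > 1/3: holds.

(a), (c), (d)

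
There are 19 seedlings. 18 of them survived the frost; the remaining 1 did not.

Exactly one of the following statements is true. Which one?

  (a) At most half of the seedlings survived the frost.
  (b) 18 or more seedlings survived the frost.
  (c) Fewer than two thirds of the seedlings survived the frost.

(b)

|A| = 19, |A ∩ B| = 18, |A ∖ B| = 1.
(a) requires |A ∩ B| ≤ |A ∖ B|: false.
(b) requires |A ∩ B| ≥ 18: true.
(c) requires |A ∩ B| / |A| < 2/3: false.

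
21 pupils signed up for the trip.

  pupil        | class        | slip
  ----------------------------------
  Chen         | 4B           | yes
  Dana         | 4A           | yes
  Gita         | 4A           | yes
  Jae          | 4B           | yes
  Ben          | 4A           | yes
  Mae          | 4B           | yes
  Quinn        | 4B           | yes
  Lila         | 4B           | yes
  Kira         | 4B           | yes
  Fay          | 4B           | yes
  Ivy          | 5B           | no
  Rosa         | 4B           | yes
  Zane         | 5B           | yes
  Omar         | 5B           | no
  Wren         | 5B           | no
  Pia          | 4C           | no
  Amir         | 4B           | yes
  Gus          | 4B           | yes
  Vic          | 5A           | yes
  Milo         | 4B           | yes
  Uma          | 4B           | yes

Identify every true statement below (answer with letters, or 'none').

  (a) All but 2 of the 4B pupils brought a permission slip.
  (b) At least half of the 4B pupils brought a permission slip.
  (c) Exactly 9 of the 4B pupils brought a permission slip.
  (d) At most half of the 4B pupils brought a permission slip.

|A| = 12, |A ∩ B| = 12, |A ∖ B| = 0.
(a) |A ∖ B| = 2: fails.
(b) |A ∩ B| ≥ |A ∖ B|: holds.
(c) |A ∩ B| = 9: fails.
(d) |A ∩ B| ≤ |A ∖ B|: fails.

(b)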